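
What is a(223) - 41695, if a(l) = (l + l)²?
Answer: 157221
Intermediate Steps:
a(l) = 4*l² (a(l) = (2*l)² = 4*l²)
a(223) - 41695 = 4*223² - 41695 = 4*49729 - 41695 = 198916 - 41695 = 157221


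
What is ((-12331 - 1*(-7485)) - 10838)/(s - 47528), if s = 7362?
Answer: 7842/20083 ≈ 0.39048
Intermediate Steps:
((-12331 - 1*(-7485)) - 10838)/(s - 47528) = ((-12331 - 1*(-7485)) - 10838)/(7362 - 47528) = ((-12331 + 7485) - 10838)/(-40166) = (-4846 - 10838)*(-1/40166) = -15684*(-1/40166) = 7842/20083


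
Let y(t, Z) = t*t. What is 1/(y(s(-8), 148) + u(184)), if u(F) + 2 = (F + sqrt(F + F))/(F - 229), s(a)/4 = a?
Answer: 1030635/1049094634 + 45*sqrt(23)/524547317 ≈ 0.00098282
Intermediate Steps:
s(a) = 4*a
u(F) = -2 + (F + sqrt(2)*sqrt(F))/(-229 + F) (u(F) = -2 + (F + sqrt(F + F))/(F - 229) = -2 + (F + sqrt(2*F))/(-229 + F) = -2 + (F + sqrt(2)*sqrt(F))/(-229 + F))
y(t, Z) = t**2
1/(y(s(-8), 148) + u(184)) = 1/((4*(-8))**2 + (458 - 1*184 + sqrt(2)*sqrt(184))/(-229 + 184)) = 1/((-32)**2 + (458 - 184 + sqrt(2)*(2*sqrt(46)))/(-45)) = 1/(1024 - (458 - 184 + 4*sqrt(23))/45) = 1/(1024 - (274 + 4*sqrt(23))/45) = 1/(1024 + (-274/45 - 4*sqrt(23)/45)) = 1/(45806/45 - 4*sqrt(23)/45)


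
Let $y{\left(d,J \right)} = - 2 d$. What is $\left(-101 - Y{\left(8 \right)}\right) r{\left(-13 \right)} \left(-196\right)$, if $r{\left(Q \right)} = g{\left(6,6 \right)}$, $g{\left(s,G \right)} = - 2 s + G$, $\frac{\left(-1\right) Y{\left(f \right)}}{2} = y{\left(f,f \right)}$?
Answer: $-156408$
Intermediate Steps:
$Y{\left(f \right)} = 4 f$ ($Y{\left(f \right)} = - 2 \left(- 2 f\right) = 4 f$)
$g{\left(s,G \right)} = G - 2 s$
$r{\left(Q \right)} = -6$ ($r{\left(Q \right)} = 6 - 12 = -6$)
$\left(-101 - Y{\left(8 \right)}\right) r{\left(-13 \right)} \left(-196\right) = \left(-101 - 4 \cdot 8\right) \left(-6\right) \left(-196\right) = \left(-101 - 32\right) \left(-6\right) \left(-196\right) = \left(-133\right) \left(-6\right) \left(-196\right) = 798 \left(-196\right) = -156408$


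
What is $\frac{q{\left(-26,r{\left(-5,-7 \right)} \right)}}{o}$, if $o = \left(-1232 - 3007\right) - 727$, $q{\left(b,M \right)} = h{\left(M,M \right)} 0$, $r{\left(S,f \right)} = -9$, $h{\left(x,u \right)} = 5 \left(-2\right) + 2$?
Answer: $0$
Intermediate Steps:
$h{\left(x,u \right)} = -8$ ($h{\left(x,u \right)} = -10 + 2 = -8$)
$q{\left(b,M \right)} = 0$ ($q{\left(b,M \right)} = \left(-8\right) 0 = 0$)
$o = -4966$ ($o = -4239 - 727 = -4966$)
$\frac{q{\left(-26,r{\left(-5,-7 \right)} \right)}}{o} = \frac{0}{-4966} = 0 \left(- \frac{1}{4966}\right) = 0$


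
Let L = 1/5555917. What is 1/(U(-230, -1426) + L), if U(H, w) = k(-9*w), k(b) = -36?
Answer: -5555917/200013011 ≈ -0.027778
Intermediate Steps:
L = 1/5555917 ≈ 1.7999e-7
U(H, w) = -36
1/(U(-230, -1426) + L) = 1/(-36 + 1/5555917) = 1/(-200013011/5555917) = -5555917/200013011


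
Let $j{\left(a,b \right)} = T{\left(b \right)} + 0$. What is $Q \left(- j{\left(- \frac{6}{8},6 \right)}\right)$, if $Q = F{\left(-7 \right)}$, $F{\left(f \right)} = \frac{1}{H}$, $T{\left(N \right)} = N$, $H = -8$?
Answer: $\frac{3}{4} \approx 0.75$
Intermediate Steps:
$j{\left(a,b \right)} = b$ ($j{\left(a,b \right)} = b + 0 = b$)
$F{\left(f \right)} = - \frac{1}{8}$ ($F{\left(f \right)} = \frac{1}{-8} = - \frac{1}{8}$)
$Q = - \frac{1}{8} \approx -0.125$
$Q \left(- j{\left(- \frac{6}{8},6 \right)}\right) = - \frac{\left(-1\right) 6}{8} = \left(- \frac{1}{8}\right) \left(-6\right) = \frac{3}{4}$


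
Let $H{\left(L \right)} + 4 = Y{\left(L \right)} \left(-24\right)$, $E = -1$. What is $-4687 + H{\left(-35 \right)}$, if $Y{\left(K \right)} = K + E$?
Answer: $-3827$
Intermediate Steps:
$Y{\left(K \right)} = -1 + K$ ($Y{\left(K \right)} = K - 1 = -1 + K$)
$H{\left(L \right)} = 20 - 24 L$ ($H{\left(L \right)} = -4 + \left(-1 + L\right) \left(-24\right) = -4 - \left(-24 + 24 L\right) = 20 - 24 L$)
$-4687 + H{\left(-35 \right)} = -4687 + \left(20 - -840\right) = -4687 + \left(20 + 840\right) = -4687 + 860 = -3827$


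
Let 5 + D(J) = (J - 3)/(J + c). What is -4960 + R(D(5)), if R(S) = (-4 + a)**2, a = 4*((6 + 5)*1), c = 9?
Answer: -3360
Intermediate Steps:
D(J) = -5 + (-3 + J)/(9 + J) (D(J) = -5 + (J - 3)/(J + 9) = -5 + (-3 + J)/(9 + J))
a = 44 (a = 4*(11*1) = 4*11 = 44)
R(S) = 1600 (R(S) = (-4 + 44)**2 = 40**2 = 1600)
-4960 + R(D(5)) = -4960 + 1600 = -3360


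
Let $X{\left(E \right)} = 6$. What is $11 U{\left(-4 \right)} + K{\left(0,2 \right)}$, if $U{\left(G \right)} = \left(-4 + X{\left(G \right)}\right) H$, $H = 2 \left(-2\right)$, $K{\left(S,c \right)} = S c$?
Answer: $-88$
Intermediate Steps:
$H = -4$
$U{\left(G \right)} = -8$ ($U{\left(G \right)} = \left(-4 + 6\right) \left(-4\right) = 2 \left(-4\right) = -8$)
$11 U{\left(-4 \right)} + K{\left(0,2 \right)} = 11 \left(-8\right) + 0 \cdot 2 = -88 + 0 = -88$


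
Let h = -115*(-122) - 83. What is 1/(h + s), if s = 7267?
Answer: 1/21214 ≈ 4.7139e-5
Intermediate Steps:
h = 13947 (h = 14030 - 83 = 13947)
1/(h + s) = 1/(13947 + 7267) = 1/21214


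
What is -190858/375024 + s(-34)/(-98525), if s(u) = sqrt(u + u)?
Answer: -95429/187512 - 2*I*sqrt(17)/98525 ≈ -0.50892 - 8.3697e-5*I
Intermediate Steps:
s(u) = sqrt(2)*sqrt(u) (s(u) = sqrt(2*u) = sqrt(2)*sqrt(u))
-190858/375024 + s(-34)/(-98525) = -190858/375024 + (sqrt(2)*sqrt(-34))/(-98525) = -190858*1/375024 + (sqrt(2)*(I*sqrt(34)))*(-1/98525) = -95429/187512 + (2*I*sqrt(17))*(-1/98525) = -95429/187512 - 2*I*sqrt(17)/98525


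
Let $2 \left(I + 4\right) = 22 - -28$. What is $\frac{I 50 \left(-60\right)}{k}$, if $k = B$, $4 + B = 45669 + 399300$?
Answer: $- \frac{12600}{88993} \approx -0.14158$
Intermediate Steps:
$I = 21$ ($I = -4 + \frac{22 - -28}{2} = -4 + \frac{22 + 28}{2} = -4 + \frac{1}{2} \cdot 50 = -4 + 25 = 21$)
$B = 444965$ ($B = -4 + \left(45669 + 399300\right) = -4 + 444969 = 444965$)
$k = 444965$
$\frac{I 50 \left(-60\right)}{k} = \frac{21 \cdot 50 \left(-60\right)}{444965} = 1050 \left(-60\right) \frac{1}{444965} = \left(-63000\right) \frac{1}{444965} = - \frac{12600}{88993}$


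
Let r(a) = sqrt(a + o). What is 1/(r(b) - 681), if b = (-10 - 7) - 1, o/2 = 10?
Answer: -681/463759 - sqrt(2)/463759 ≈ -0.0014715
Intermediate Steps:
o = 20 (o = 2*10 = 20)
b = -18 (b = -17 - 1 = -18)
r(a) = sqrt(20 + a) (r(a) = sqrt(a + 20) = sqrt(20 + a))
1/(r(b) - 681) = 1/(sqrt(20 - 18) - 681) = 1/(sqrt(2) - 681) = 1/(-681 + sqrt(2))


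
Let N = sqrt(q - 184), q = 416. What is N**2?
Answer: 232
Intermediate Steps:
N = 2*sqrt(58) (N = sqrt(416 - 184) = sqrt(232) = 2*sqrt(58) ≈ 15.232)
N**2 = (2*sqrt(58))**2 = 232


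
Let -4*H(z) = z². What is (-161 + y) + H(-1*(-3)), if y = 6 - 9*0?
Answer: -629/4 ≈ -157.25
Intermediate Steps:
y = 6 (y = 6 + 0 = 6)
H(z) = -z²/4
(-161 + y) + H(-1*(-3)) = (-161 + 6) - (-1*(-3))²/4 = -155 - ¼*3² = -155 - ¼*9 = -155 - 9/4 = -629/4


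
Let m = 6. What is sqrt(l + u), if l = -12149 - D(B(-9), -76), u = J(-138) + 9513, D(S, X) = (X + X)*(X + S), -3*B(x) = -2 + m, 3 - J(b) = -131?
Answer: I*sqrt(128310)/3 ≈ 119.4*I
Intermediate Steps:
J(b) = 134 (J(b) = 3 - 1*(-131) = 3 + 131 = 134)
B(x) = -4/3 (B(x) = -(-2 + 6)/3 = -1/3*4 = -4/3)
D(S, X) = 2*X*(S + X) (D(S, X) = (2*X)*(S + X) = 2*X*(S + X))
u = 9647 (u = 134 + 9513 = 9647)
l = -71711/3 (l = -12149 - 2*(-76)*(-4/3 - 76) = -12149 - 2*(-76)*(-232)/3 = -12149 - 1*35264/3 = -12149 - 35264/3 = -71711/3 ≈ -23904.)
sqrt(l + u) = sqrt(-71711/3 + 9647) = sqrt(-42770/3) = I*sqrt(128310)/3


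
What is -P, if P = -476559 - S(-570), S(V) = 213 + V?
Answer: 476202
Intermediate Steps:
P = -476202 (P = -476559 - (213 - 570) = -476559 - 1*(-357) = -476559 + 357 = -476202)
-P = -1*(-476202) = 476202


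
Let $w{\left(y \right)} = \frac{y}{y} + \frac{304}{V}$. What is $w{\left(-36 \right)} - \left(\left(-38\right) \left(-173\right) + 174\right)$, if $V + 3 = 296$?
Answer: $- \frac{1976567}{293} \approx -6746.0$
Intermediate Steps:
$V = 293$ ($V = -3 + 296 = 293$)
$w{\left(y \right)} = \frac{597}{293}$ ($w{\left(y \right)} = \frac{y}{y} + \frac{304}{293} = 1 + 304 \cdot \frac{1}{293} = 1 + \frac{304}{293} = \frac{597}{293}$)
$w{\left(-36 \right)} - \left(\left(-38\right) \left(-173\right) + 174\right) = \frac{597}{293} - \left(\left(-38\right) \left(-173\right) + 174\right) = \frac{597}{293} - \left(6574 + 174\right) = \frac{597}{293} - 6748 = - \frac{1976567}{293}$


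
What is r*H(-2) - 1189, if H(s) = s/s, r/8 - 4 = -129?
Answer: -2189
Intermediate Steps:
r = -1000 (r = 32 + 8*(-129) = 32 - 1032 = -1000)
H(s) = 1
r*H(-2) - 1189 = -1000*1 - 1189 = -1000 - 1189 = -2189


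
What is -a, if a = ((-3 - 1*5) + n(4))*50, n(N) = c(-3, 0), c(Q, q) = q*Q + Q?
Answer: 550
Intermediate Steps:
c(Q, q) = Q + Q*q (c(Q, q) = Q*q + Q = Q + Q*q)
n(N) = -3 (n(N) = -3*(1 + 0) = -3*1 = -3)
a = -550 (a = ((-3 - 1*5) - 3)*50 = ((-3 - 5) - 3)*50 = (-8 - 3)*50 = -11*50 = -550)
-a = -1*(-550) = 550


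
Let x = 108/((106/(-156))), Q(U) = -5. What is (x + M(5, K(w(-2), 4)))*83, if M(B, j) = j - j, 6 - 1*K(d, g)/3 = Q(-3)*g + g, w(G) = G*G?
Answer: -699192/53 ≈ -13192.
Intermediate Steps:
w(G) = G**2
x = -8424/53 (x = 108/((106*(-1/156))) = 108/(-53/78) = 108*(-78/53) = -8424/53 ≈ -158.94)
K(d, g) = 18 + 12*g (K(d, g) = 18 - 3*(-5*g + g) = 18 - (-12)*g = 18 + 12*g)
M(B, j) = 0
(x + M(5, K(w(-2), 4)))*83 = (-8424/53 + 0)*83 = -8424/53*83 = -699192/53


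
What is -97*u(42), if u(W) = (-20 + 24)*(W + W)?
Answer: -32592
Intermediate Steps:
u(W) = 8*W (u(W) = 4*(2*W) = 8*W)
-97*u(42) = -776*42 = -97*336 = -32592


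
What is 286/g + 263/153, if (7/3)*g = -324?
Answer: -2815/8262 ≈ -0.34072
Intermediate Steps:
g = -972/7 (g = (3/7)*(-324) = -972/7 ≈ -138.86)
286/g + 263/153 = 286/(-972/7) + 263/153 = 286*(-7/972) + 263*(1/153) = -1001/486 + 263/153 = -2815/8262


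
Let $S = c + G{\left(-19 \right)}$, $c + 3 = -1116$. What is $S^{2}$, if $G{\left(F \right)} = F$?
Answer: $1295044$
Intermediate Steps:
$c = -1119$ ($c = -3 - 1116 = -1119$)
$S = -1138$ ($S = -1119 - 19 = -1138$)
$S^{2} = \left(-1138\right)^{2} = 1295044$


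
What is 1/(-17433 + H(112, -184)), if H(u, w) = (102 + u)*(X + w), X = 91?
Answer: -1/37335 ≈ -2.6785e-5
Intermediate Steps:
H(u, w) = (91 + w)*(102 + u) (H(u, w) = (102 + u)*(91 + w) = (91 + w)*(102 + u))
1/(-17433 + H(112, -184)) = 1/(-17433 + (9282 + 91*112 + 102*(-184) + 112*(-184))) = 1/(-17433 + (9282 + 10192 - 18768 - 20608)) = 1/(-17433 - 19902) = 1/(-37335) = -1/37335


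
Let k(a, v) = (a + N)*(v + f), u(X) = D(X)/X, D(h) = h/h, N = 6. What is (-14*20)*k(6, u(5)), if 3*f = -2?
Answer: 1568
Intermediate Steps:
D(h) = 1
f = -⅔ (f = (⅓)*(-2) = -⅔ ≈ -0.66667)
u(X) = 1/X
k(a, v) = (6 + a)*(-⅔ + v) (k(a, v) = (a + 6)*(v - ⅔) = (6 + a)*(-⅔ + v))
(-14*20)*k(6, u(5)) = (-14*20)*(-4 + 6/5 - ⅔*6 + 6/5) = -280*(-4 + 6*(⅕) - 4 + 6*(⅕)) = -280*(-4 + 6/5 - 4 + 6/5) = -280*(-28/5) = 1568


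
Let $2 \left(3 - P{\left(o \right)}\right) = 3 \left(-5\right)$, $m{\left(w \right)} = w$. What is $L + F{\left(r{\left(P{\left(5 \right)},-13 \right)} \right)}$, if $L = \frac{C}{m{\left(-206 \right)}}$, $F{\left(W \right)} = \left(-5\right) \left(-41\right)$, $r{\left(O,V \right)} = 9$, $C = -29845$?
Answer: $\frac{72075}{206} \approx 349.88$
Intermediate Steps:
$P{\left(o \right)} = \frac{21}{2}$ ($P{\left(o \right)} = 3 - \frac{3 \left(-5\right)}{2} = 3 - - \frac{15}{2} = 3 + \frac{15}{2} = \frac{21}{2}$)
$F{\left(W \right)} = 205$
$L = \frac{29845}{206}$ ($L = - \frac{29845}{-206} = \left(-29845\right) \left(- \frac{1}{206}\right) = \frac{29845}{206} \approx 144.88$)
$L + F{\left(r{\left(P{\left(5 \right)},-13 \right)} \right)} = \frac{29845}{206} + 205 = \frac{72075}{206}$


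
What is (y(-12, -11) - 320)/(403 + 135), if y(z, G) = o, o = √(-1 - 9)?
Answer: -160/269 + I*√10/538 ≈ -0.5948 + 0.0058778*I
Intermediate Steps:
o = I*√10 (o = √(-10) = I*√10 ≈ 3.1623*I)
y(z, G) = I*√10
(y(-12, -11) - 320)/(403 + 135) = (I*√10 - 320)/(403 + 135) = (-320 + I*√10)/538 = (-320 + I*√10)*(1/538) = -160/269 + I*√10/538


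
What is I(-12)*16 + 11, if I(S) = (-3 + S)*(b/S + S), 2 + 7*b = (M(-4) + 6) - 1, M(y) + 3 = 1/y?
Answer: 20232/7 ≈ 2890.3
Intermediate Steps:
M(y) = -3 + 1/y
b = -1/28 (b = -2/7 + (((-3 + 1/(-4)) + 6) - 1)/7 = -2/7 + (((-3 - 1/4) + 6) - 1)/7 = -2/7 + ((-13/4 + 6) - 1)/7 = -2/7 + (11/4 - 1)/7 = -2/7 + (1/7)*(7/4) = -2/7 + 1/4 = -1/28 ≈ -0.035714)
I(S) = (-3 + S)*(S - 1/(28*S)) (I(S) = (-3 + S)*(-1/(28*S) + S) = (-3 + S)*(S - 1/(28*S)))
I(-12)*16 + 11 = (-1/28 + (-12)**2 - 3*(-12) + (3/28)/(-12))*16 + 11 = (-1/28 + 144 + 36 + (3/28)*(-1/12))*16 + 11 = (-1/28 + 144 + 36 - 1/112)*16 + 11 = (20155/112)*16 + 11 = 20155/7 + 11 = 20232/7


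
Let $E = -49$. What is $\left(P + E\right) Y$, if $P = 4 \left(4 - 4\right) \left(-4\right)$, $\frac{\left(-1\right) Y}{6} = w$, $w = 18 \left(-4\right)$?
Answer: $-21168$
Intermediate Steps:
$w = -72$
$Y = 432$ ($Y = \left(-6\right) \left(-72\right) = 432$)
$P = 0$ ($P = 4 \cdot 0 \left(-4\right) = 0 \left(-4\right) = 0$)
$\left(P + E\right) Y = \left(0 - 49\right) 432 = \left(-49\right) 432 = -21168$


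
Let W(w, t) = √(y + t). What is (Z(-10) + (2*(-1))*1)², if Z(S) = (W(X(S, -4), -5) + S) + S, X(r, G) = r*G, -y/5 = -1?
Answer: 484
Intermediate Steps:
y = 5 (y = -5*(-1) = 5)
X(r, G) = G*r
W(w, t) = √(5 + t)
Z(S) = 2*S (Z(S) = (√(5 - 5) + S) + S = (√0 + S) + S = (0 + S) + S = S + S = 2*S)
(Z(-10) + (2*(-1))*1)² = (2*(-10) + (2*(-1))*1)² = (-20 - 2*1)² = (-20 - 2)² = (-22)² = 484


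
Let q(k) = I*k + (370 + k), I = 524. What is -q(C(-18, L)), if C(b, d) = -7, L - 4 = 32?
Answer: 3305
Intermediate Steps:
L = 36 (L = 4 + 32 = 36)
q(k) = 370 + 525*k (q(k) = 524*k + (370 + k) = 370 + 525*k)
-q(C(-18, L)) = -(370 + 525*(-7)) = -(370 - 3675) = -1*(-3305) = 3305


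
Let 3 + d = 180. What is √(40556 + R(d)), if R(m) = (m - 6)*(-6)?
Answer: √39530 ≈ 198.82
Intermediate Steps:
d = 177 (d = -3 + 180 = 177)
R(m) = 36 - 6*m (R(m) = (-6 + m)*(-6) = 36 - 6*m)
√(40556 + R(d)) = √(40556 + (36 - 6*177)) = √(40556 + (36 - 1062)) = √(40556 - 1026) = √39530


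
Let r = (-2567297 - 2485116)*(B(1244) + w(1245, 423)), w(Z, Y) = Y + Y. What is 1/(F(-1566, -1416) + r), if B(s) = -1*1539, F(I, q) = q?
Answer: 1/3501320793 ≈ 2.8561e-10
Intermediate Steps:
w(Z, Y) = 2*Y
B(s) = -1539
r = 3501322209 (r = (-2567297 - 2485116)*(-1539 + 2*423) = -5052413*(-1539 + 846) = -5052413*(-693) = 3501322209)
1/(F(-1566, -1416) + r) = 1/(-1416 + 3501322209) = 1/3501320793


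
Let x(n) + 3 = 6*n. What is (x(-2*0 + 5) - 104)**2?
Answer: 5929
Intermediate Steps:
x(n) = -3 + 6*n
(x(-2*0 + 5) - 104)**2 = ((-3 + 6*(-2*0 + 5)) - 104)**2 = ((-3 + 6*(0 + 5)) - 104)**2 = ((-3 + 6*5) - 104)**2 = ((-3 + 30) - 104)**2 = (27 - 104)**2 = (-77)**2 = 5929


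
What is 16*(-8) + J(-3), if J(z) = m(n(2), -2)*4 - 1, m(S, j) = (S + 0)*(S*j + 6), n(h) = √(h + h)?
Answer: -113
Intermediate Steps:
n(h) = √2*√h (n(h) = √(2*h) = √2*√h)
m(S, j) = S*(6 + S*j)
J(z) = 15 (J(z) = ((√2*√2)*(6 + (√2*√2)*(-2)))*4 - 1 = (2*(6 + 2*(-2)))*4 - 1 = (2*(6 - 4))*4 - 1 = (2*2)*4 - 1 = 4*4 - 1 = 16 - 1 = 15)
16*(-8) + J(-3) = 16*(-8) + 15 = -128 + 15 = -113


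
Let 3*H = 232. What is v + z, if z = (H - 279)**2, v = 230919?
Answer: 2444296/9 ≈ 2.7159e+5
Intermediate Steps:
H = 232/3 (H = (1/3)*232 = 232/3 ≈ 77.333)
z = 366025/9 (z = (232/3 - 279)**2 = (-605/3)**2 = 366025/9 ≈ 40669.)
v + z = 230919 + 366025/9 = 2444296/9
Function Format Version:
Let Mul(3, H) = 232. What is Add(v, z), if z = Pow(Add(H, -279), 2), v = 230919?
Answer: Rational(2444296, 9) ≈ 2.7159e+5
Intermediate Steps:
H = Rational(232, 3) (H = Mul(Rational(1, 3), 232) = Rational(232, 3) ≈ 77.333)
z = Rational(366025, 9) (z = Pow(Add(Rational(232, 3), -279), 2) = Pow(Rational(-605, 3), 2) = Rational(366025, 9) ≈ 40669.)
Add(v, z) = Add(230919, Rational(366025, 9)) = Rational(2444296, 9)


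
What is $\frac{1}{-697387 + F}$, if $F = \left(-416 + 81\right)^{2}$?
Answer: $- \frac{1}{585162} \approx -1.7089 \cdot 10^{-6}$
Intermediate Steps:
$F = 112225$ ($F = \left(-335\right)^{2} = 112225$)
$\frac{1}{-697387 + F} = \frac{1}{-697387 + 112225} = \frac{1}{-585162} = - \frac{1}{585162}$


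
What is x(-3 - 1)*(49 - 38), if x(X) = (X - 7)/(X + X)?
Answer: 121/8 ≈ 15.125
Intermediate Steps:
x(X) = (-7 + X)/(2*X) (x(X) = (-7 + X)/((2*X)) = (-7 + X)*(1/(2*X)) = (-7 + X)/(2*X))
x(-3 - 1)*(49 - 38) = ((-7 + (-3 - 1))/(2*(-3 - 1)))*(49 - 38) = ((½)*(-7 - 4)/(-4))*11 = ((½)*(-¼)*(-11))*11 = (11/8)*11 = 121/8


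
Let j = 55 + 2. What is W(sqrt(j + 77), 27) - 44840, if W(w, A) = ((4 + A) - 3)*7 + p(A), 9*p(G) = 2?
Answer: -401794/9 ≈ -44644.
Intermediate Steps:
j = 57
p(G) = 2/9 (p(G) = (1/9)*2 = 2/9)
W(w, A) = 65/9 + 7*A (W(w, A) = ((4 + A) - 3)*7 + 2/9 = (1 + A)*7 + 2/9 = (7 + 7*A) + 2/9 = 65/9 + 7*A)
W(sqrt(j + 77), 27) - 44840 = (65/9 + 7*27) - 44840 = (65/9 + 189) - 44840 = 1766/9 - 44840 = -401794/9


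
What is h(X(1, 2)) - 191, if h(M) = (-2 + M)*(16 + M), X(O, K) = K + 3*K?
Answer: -47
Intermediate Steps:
X(O, K) = 4*K
h(X(1, 2)) - 191 = (-32 + (4*2)**2 + 14*(4*2)) - 191 = (-32 + 8**2 + 14*8) - 191 = (-32 + 64 + 112) - 191 = 144 - 191 = -47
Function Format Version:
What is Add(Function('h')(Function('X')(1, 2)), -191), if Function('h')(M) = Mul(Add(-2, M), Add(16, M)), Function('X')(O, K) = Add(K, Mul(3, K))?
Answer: -47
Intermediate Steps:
Function('X')(O, K) = Mul(4, K)
Add(Function('h')(Function('X')(1, 2)), -191) = Add(Add(-32, Pow(Mul(4, 2), 2), Mul(14, Mul(4, 2))), -191) = Add(Add(-32, Pow(8, 2), Mul(14, 8)), -191) = Add(Add(-32, 64, 112), -191) = Add(144, -191) = -47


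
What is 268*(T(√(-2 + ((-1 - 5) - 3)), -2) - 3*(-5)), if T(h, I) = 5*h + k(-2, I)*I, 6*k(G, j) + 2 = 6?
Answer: 10988/3 + 1340*I*√11 ≈ 3662.7 + 4444.3*I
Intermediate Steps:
k(G, j) = ⅔ (k(G, j) = -⅓ + (⅙)*6 = -⅓ + 1 = ⅔)
T(h, I) = 5*h + 2*I/3
268*(T(√(-2 + ((-1 - 5) - 3)), -2) - 3*(-5)) = 268*((5*√(-2 + ((-1 - 5) - 3)) + (⅔)*(-2)) - 3*(-5)) = 268*((5*√(-2 + (-6 - 3)) - 4/3) + 15) = 268*((5*√(-2 - 9) - 4/3) + 15) = 268*((5*√(-11) - 4/3) + 15) = 268*((5*(I*√11) - 4/3) + 15) = 268*((5*I*√11 - 4/3) + 15) = 268*((-4/3 + 5*I*√11) + 15) = 268*(41/3 + 5*I*√11) = 10988/3 + 1340*I*√11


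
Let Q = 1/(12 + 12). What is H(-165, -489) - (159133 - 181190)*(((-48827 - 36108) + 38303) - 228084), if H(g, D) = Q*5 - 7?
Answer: -145425859651/24 ≈ -6.0594e+9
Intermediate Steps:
Q = 1/24 ≈ 0.041667
H(g, D) = -163/24 (H(g, D) = (1/24)*5 - 7 = 5/24 - 7 = -163/24)
H(-165, -489) - (159133 - 181190)*(((-48827 - 36108) + 38303) - 228084) = -163/24 - (159133 - 181190)*(((-48827 - 36108) + 38303) - 228084) = -163/24 - (-22057)*((-84935 + 38303) - 228084) = -163/24 - (-22057)*(-46632 - 228084) = -163/24 - (-22057)*(-274716) = -163/24 - 1*6059410812 = -163/24 - 6059410812 = -145425859651/24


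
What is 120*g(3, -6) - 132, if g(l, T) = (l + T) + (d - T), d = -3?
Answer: -132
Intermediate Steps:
g(l, T) = -3 + l (g(l, T) = (l + T) + (-3 - T) = (T + l) + (-3 - T) = -3 + l)
120*g(3, -6) - 132 = 120*(-3 + 3) - 132 = 120*0 - 132 = 0 - 132 = -132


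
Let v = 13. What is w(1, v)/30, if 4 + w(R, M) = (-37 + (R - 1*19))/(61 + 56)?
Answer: -523/3510 ≈ -0.14900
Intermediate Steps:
w(R, M) = -524/117 + R/117 (w(R, M) = -4 + (-37 + (R - 1*19))/(61 + 56) = -4 + (-37 + (R - 19))/117 = -4 + (-37 + (-19 + R))*(1/117) = -4 + (-56 + R)*(1/117) = -4 + (-56/117 + R/117) = -524/117 + R/117)
w(1, v)/30 = (-524/117 + (1/117)*1)/30 = (-524/117 + 1/117)/30 = (1/30)*(-523/117) = -523/3510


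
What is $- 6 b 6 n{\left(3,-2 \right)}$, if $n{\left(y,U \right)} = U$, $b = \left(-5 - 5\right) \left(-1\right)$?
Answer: $720$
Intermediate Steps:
$b = 10$ ($b = \left(-10\right) \left(-1\right) = 10$)
$- 6 b 6 n{\left(3,-2 \right)} = \left(-6\right) 10 \cdot 6 \left(-2\right) = \left(-60\right) 6 \left(-2\right) = \left(-360\right) \left(-2\right) = 720$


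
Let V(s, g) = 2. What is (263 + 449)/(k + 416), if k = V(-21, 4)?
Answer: 356/209 ≈ 1.7034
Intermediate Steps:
k = 2
(263 + 449)/(k + 416) = (263 + 449)/(2 + 416) = 712/418 = 712*(1/418) = 356/209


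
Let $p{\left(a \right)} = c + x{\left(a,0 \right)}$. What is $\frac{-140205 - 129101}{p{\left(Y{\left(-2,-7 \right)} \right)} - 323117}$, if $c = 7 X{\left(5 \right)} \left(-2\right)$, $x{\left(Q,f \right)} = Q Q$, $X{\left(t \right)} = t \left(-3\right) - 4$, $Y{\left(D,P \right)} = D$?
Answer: $\frac{269306}{322847} \approx 0.83416$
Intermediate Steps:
$X{\left(t \right)} = -4 - 3 t$ ($X{\left(t \right)} = - 3 t - 4 = -4 - 3 t$)
$x{\left(Q,f \right)} = Q^{2}$
$c = 266$ ($c = 7 \left(-4 - 15\right) \left(-2\right) = 7 \left(-19\right) \left(-2\right) = \left(-133\right) \left(-2\right) = 266$)
$p{\left(a \right)} = 266 + a^{2}$
$\frac{-140205 - 129101}{p{\left(Y{\left(-2,-7 \right)} \right)} - 323117} = \frac{-140205 - 129101}{\left(266 + \left(-2\right)^{2}\right) - 323117} = - \frac{269306}{\left(266 + 4\right) - 323117} = - \frac{269306}{270 - 323117} = - \frac{269306}{-322847} = \left(-269306\right) \left(- \frac{1}{322847}\right) = \frac{269306}{322847}$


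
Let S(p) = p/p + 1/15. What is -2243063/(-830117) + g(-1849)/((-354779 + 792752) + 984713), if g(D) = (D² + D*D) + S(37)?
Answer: 66503886540826/8857468756965 ≈ 7.5082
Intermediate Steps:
S(p) = 16/15 (S(p) = 1 + 1*(1/15) = 1 + 1/15 = 16/15)
g(D) = 16/15 + 2*D² (g(D) = (D² + D*D) + 16/15 = (D² + D²) + 16/15 = 2*D² + 16/15 = 16/15 + 2*D²)
-2243063/(-830117) + g(-1849)/((-354779 + 792752) + 984713) = -2243063/(-830117) + (16/15 + 2*(-1849)²)/((-354779 + 792752) + 984713) = -2243063*(-1/830117) + (16/15 + 2*3418801)/(437973 + 984713) = 2243063/830117 + (16/15 + 6837602)/1422686 = 2243063/830117 + (102564046/15)*(1/1422686) = 2243063/830117 + 51282023/10670145 = 66503886540826/8857468756965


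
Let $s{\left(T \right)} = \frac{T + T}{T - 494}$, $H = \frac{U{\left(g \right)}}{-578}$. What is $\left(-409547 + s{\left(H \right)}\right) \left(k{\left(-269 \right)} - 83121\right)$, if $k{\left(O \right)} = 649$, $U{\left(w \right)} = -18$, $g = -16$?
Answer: $\frac{4821783300871784}{142757} \approx 3.3776 \cdot 10^{10}$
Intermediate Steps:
$H = \frac{9}{289}$ ($H = - \frac{18}{-578} = \left(-18\right) \left(- \frac{1}{578}\right) = \frac{9}{289} \approx 0.031142$)
$s{\left(T \right)} = \frac{2 T}{-494 + T}$
$\left(-409547 + s{\left(H \right)}\right) \left(k{\left(-269 \right)} - 83121\right) = \left(-409547 + 2 \cdot \frac{9}{289} \frac{1}{-494 + \frac{9}{289}}\right) \left(649 - 83121\right) = \left(-409547 + 2 \cdot \frac{9}{289} \frac{1}{- \frac{142757}{289}}\right) \left(-82472\right) = \left(-409547 + 2 \cdot \frac{9}{289} \left(- \frac{289}{142757}\right)\right) \left(-82472\right) = \left(-409547 - \frac{18}{142757}\right) \left(-82472\right) = \left(- \frac{58465701097}{142757}\right) \left(-82472\right) = \frac{4821783300871784}{142757}$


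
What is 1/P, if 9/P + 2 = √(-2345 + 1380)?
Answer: -2/9 + I*√965/9 ≈ -0.22222 + 3.4516*I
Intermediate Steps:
P = 9/(-2 + I*√965) (P = 9/(-2 + √(-2345 + 1380)) = 9/(-2 + √(-965)) = 9/(-2 + I*√965) ≈ -0.018576 - 0.28852*I)
1/P = 1/(-6/323 - 3*I*√965/323)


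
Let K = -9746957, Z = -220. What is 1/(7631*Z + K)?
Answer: -1/11425777 ≈ -8.7521e-8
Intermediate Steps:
1/(7631*Z + K) = 1/(7631*(-220) - 9746957) = 1/(-1678820 - 9746957) = 1/(-11425777) = -1/11425777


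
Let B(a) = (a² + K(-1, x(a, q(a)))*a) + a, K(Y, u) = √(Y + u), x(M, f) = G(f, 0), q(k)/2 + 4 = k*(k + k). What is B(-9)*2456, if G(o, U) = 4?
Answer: 176832 - 22104*√3 ≈ 1.3855e+5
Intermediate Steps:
q(k) = -8 + 4*k² (q(k) = -8 + 2*(k*(k + k)) = -8 + 2*(k*(2*k)) = -8 + 2*(2*k²) = -8 + 4*k²)
x(M, f) = 4
B(a) = a + a² + a*√3 (B(a) = (a² + √(-1 + 4)*a) + a = (a² + √3*a) + a = (a² + a*√3) + a = a + a² + a*√3)
B(-9)*2456 = -9*(1 - 9 + √3)*2456 = -9*(-8 + √3)*2456 = (72 - 9*√3)*2456 = 176832 - 22104*√3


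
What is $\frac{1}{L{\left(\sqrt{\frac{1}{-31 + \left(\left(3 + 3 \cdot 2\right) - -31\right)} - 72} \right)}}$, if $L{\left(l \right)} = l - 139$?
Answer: $- \frac{1251}{174536} - \frac{3 i \sqrt{647}}{174536} \approx -0.0071676 - 0.00043721 i$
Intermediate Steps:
$L{\left(l \right)} = -139 + l$ ($L{\left(l \right)} = l - 139 = -139 + l$)
$\frac{1}{L{\left(\sqrt{\frac{1}{-31 + \left(\left(3 + 3 \cdot 2\right) - -31\right)} - 72} \right)}} = \frac{1}{-139 + \sqrt{\frac{1}{-31 + \left(\left(3 + 3 \cdot 2\right) - -31\right)} - 72}} = \frac{1}{-139 + \sqrt{\frac{1}{-31 + \left(\left(3 + 6\right) + 31\right)} - 72}} = \frac{1}{-139 + \sqrt{\frac{1}{-31 + \left(9 + 31\right)} - 72}} = \frac{1}{-139 + \sqrt{\frac{1}{-31 + 40} - 72}} = \frac{1}{-139 + \sqrt{\frac{1}{9} - 72}} = \frac{1}{-139 + \sqrt{- \frac{647}{9}}} = \frac{1}{-139 + \frac{i \sqrt{647}}{3}}$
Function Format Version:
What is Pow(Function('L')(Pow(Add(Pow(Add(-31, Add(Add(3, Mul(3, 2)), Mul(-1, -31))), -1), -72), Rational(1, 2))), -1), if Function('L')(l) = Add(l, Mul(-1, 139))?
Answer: Add(Rational(-1251, 174536), Mul(Rational(-3, 174536), I, Pow(647, Rational(1, 2)))) ≈ Add(-0.0071676, Mul(-0.00043721, I))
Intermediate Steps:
Function('L')(l) = Add(-139, l) (Function('L')(l) = Add(l, -139) = Add(-139, l))
Pow(Function('L')(Pow(Add(Pow(Add(-31, Add(Add(3, Mul(3, 2)), Mul(-1, -31))), -1), -72), Rational(1, 2))), -1) = Pow(Add(-139, Pow(Add(Pow(Add(-31, Add(Add(3, Mul(3, 2)), Mul(-1, -31))), -1), -72), Rational(1, 2))), -1) = Pow(Add(-139, Pow(Add(Pow(Add(-31, Add(Add(3, 6), 31)), -1), -72), Rational(1, 2))), -1) = Pow(Add(-139, Pow(Add(Pow(Add(-31, Add(9, 31)), -1), -72), Rational(1, 2))), -1) = Pow(Add(-139, Pow(Add(Pow(Add(-31, 40), -1), -72), Rational(1, 2))), -1) = Pow(Add(-139, Pow(Add(Pow(9, -1), -72), Rational(1, 2))), -1) = Pow(Add(-139, Pow(Add(Rational(1, 9), -72), Rational(1, 2))), -1) = Pow(Add(-139, Pow(Rational(-647, 9), Rational(1, 2))), -1) = Pow(Add(-139, Mul(Rational(1, 3), I, Pow(647, Rational(1, 2)))), -1)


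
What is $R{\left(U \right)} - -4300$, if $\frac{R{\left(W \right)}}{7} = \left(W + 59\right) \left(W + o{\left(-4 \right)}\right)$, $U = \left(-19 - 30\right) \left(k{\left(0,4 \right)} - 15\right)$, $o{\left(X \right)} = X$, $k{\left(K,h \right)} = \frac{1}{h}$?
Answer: $\frac{62999675}{16} \approx 3.9375 \cdot 10^{6}$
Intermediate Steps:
$U = \frac{2891}{4}$ ($U = \left(-19 - 30\right) \left(\frac{1}{4} - 15\right) = - 49 \left(\frac{1}{4} - 15\right) = \left(-49\right) \left(- \frac{59}{4}\right) = \frac{2891}{4} \approx 722.75$)
$R{\left(W \right)} = 7 \left(-4 + W\right) \left(59 + W\right)$ ($R{\left(W \right)} = 7 \left(W + 59\right) \left(W - 4\right) = 7 \left(59 + W\right) \left(-4 + W\right) = 7 \left(-4 + W\right) \left(59 + W\right)$)
$R{\left(U \right)} - -4300 = \left(-1652 + 7 \left(\frac{2891}{4}\right)^{2} + 385 \cdot \frac{2891}{4}\right) - -4300 = \left(-1652 + 7 \cdot \frac{8357881}{16} + \frac{1113035}{4}\right) + 4300 = \left(-1652 + \frac{58505167}{16} + \frac{1113035}{4}\right) + 4300 = \frac{62930875}{16} + 4300 = \frac{62999675}{16}$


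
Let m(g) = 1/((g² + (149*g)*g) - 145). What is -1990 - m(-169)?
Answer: -8525169951/4284005 ≈ -1990.0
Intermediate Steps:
m(g) = 1/(-145 + 150*g²) (m(g) = 1/((g² + 149*g²) - 145) = 1/(150*g² - 145) = 1/(-145 + 150*g²))
-1990 - m(-169) = -1990 - 1/(5*(-29 + 30*(-169)²)) = -1990 - 1/(5*(-29 + 30*28561)) = -1990 - 1/(5*(-29 + 856830)) = -1990 - 1/(5*856801) = -1990 - 1*1/4284005 = -1990 - 1/4284005 = -8525169951/4284005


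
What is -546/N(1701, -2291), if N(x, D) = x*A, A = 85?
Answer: -26/6885 ≈ -0.0037763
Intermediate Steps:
N(x, D) = 85*x (N(x, D) = x*85 = 85*x)
-546/N(1701, -2291) = -546/(85*1701) = -546/144585 = -546*1/144585 = -26/6885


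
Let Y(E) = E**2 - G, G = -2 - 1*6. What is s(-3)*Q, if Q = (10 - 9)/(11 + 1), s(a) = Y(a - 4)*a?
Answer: -57/4 ≈ -14.250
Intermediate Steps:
G = -8 (G = -2 - 6 = -8)
Y(E) = 8 + E**2 (Y(E) = E**2 - 1*(-8) = E**2 + 8 = 8 + E**2)
s(a) = a*(8 + (-4 + a)**2) (s(a) = (8 + (a - 4)**2)*a = (8 + (-4 + a)**2)*a = a*(8 + (-4 + a)**2))
Q = 1/12 ≈ 0.083333
s(-3)*Q = -3*(8 + (-4 - 3)**2)*(1/12) = -3*(8 + (-7)**2)*(1/12) = -3*(8 + 49)*(1/12) = -3*57*(1/12) = -171*1/12 = -57/4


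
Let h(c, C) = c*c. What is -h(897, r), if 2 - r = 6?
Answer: -804609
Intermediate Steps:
r = -4 (r = 2 - 1*6 = 2 - 6 = -4)
h(c, C) = c²
-h(897, r) = -1*897² = -1*804609 = -804609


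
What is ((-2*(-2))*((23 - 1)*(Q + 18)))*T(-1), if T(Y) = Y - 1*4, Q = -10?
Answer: -3520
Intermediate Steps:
T(Y) = -4 + Y (T(Y) = Y - 4 = -4 + Y)
((-2*(-2))*((23 - 1)*(Q + 18)))*T(-1) = ((-2*(-2))*((23 - 1)*(-10 + 18)))*(-4 - 1) = (4*(22*8))*(-5) = (4*176)*(-5) = 704*(-5) = -3520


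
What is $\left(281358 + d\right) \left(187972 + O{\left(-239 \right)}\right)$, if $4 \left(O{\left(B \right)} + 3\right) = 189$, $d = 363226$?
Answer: $121192266490$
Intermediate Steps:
$O{\left(B \right)} = \frac{177}{4}$ ($O{\left(B \right)} = -3 + \frac{1}{4} \cdot 189 = -3 + \frac{189}{4} = \frac{177}{4}$)
$\left(281358 + d\right) \left(187972 + O{\left(-239 \right)}\right) = \left(281358 + 363226\right) \left(187972 + \frac{177}{4}\right) = 644584 \cdot \frac{752065}{4} = 121192266490$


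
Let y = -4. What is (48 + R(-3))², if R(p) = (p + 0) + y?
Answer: 1681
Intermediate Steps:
R(p) = -4 + p (R(p) = (p + 0) - 4 = p - 4 = -4 + p)
(48 + R(-3))² = (48 + (-4 - 3))² = (48 - 7)² = 41² = 1681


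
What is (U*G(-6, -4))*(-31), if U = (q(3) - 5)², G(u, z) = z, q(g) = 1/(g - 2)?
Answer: 1984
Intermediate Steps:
q(g) = 1/(-2 + g)
U = 16 (U = (1/(-2 + 3) - 5)² = (1/1 - 5)² = (1 - 5)² = (-4)² = 16)
(U*G(-6, -4))*(-31) = (16*(-4))*(-31) = -64*(-31) = 1984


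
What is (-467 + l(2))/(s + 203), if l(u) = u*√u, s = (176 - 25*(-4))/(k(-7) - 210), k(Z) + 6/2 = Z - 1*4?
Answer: -26152/11299 + 112*√2/11299 ≈ -2.3005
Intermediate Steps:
k(Z) = -7 + Z (k(Z) = -3 + (Z - 1*4) = -3 + (Z - 4) = -3 + (-4 + Z) = -7 + Z)
s = -69/56 (s = (176 - 25*(-4))/((-7 - 7) - 210) = (176 + 100)/(-14 - 210) = 276/(-224) = 276*(-1/224) = -69/56 ≈ -1.2321)
l(u) = u^(3/2)
(-467 + l(2))/(s + 203) = (-467 + 2^(3/2))/(-69/56 + 203) = (-467 + 2*√2)/(11299/56) = (-467 + 2*√2)*(56/11299) = -26152/11299 + 112*√2/11299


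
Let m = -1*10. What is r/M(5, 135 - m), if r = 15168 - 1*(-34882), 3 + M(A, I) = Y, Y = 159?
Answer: 1925/6 ≈ 320.83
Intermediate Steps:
m = -10
M(A, I) = 156 (M(A, I) = -3 + 159 = 156)
r = 50050 (r = 15168 + 34882 = 50050)
r/M(5, 135 - m) = 50050/156 = 50050*(1/156) = 1925/6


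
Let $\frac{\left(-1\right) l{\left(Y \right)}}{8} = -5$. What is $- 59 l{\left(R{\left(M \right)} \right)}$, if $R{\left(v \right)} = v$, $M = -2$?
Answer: $-2360$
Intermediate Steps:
$l{\left(Y \right)} = 40$ ($l{\left(Y \right)} = \left(-8\right) \left(-5\right) = 40$)
$- 59 l{\left(R{\left(M \right)} \right)} = \left(-59\right) 40 = -2360$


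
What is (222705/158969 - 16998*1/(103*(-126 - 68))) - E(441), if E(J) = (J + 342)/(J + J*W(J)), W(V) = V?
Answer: 77313497405115/34398519464582 ≈ 2.2476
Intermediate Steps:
E(J) = (342 + J)/(J + J**2) (E(J) = (J + 342)/(J + J*J) = (342 + J)/(J + J**2))
(222705/158969 - 16998*1/(103*(-126 - 68))) - E(441) = (222705/158969 - 16998*1/(103*(-126 - 68))) - (342 + 441)/(441*(1 + 441)) = (222705*(1/158969) - 16998/(103*(-194))) - 783/(441*442) = (222705/158969 - 16998/(-19982)) - 783/(441*442) = (222705/158969 - 16998*(-1/19982)) - 1*87/21658 = (222705/158969 + 8499/9991) - 87/21658 = 3576123186/1588259279 - 87/21658 = 77313497405115/34398519464582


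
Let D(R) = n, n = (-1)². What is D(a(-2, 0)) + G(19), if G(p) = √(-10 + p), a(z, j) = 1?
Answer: 4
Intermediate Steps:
n = 1
D(R) = 1
D(a(-2, 0)) + G(19) = 1 + √(-10 + 19) = 1 + √9 = 1 + 3 = 4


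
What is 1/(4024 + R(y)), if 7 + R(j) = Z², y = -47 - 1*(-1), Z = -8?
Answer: 1/4081 ≈ 0.00024504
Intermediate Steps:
y = -46 (y = -47 + 1 = -46)
R(j) = 57 (R(j) = -7 + (-8)² = -7 + 64 = 57)
1/(4024 + R(y)) = 1/(4024 + 57) = 1/4081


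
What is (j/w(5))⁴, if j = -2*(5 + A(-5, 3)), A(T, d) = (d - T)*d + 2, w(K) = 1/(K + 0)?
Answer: 9235210000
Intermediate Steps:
w(K) = 1/K
A(T, d) = 2 + d*(d - T) (A(T, d) = d*(d - T) + 2 = 2 + d*(d - T))
j = -62 (j = -2*(5 + (2 + 3² - 1*(-5)*3)) = -2*(5 + (2 + 9 + 15)) = -2*(5 + 26) = -2*31 = -62)
(j/w(5))⁴ = (-62/(1/5))⁴ = (-62/⅕)⁴ = (-62*5)⁴ = (-310)⁴ = 9235210000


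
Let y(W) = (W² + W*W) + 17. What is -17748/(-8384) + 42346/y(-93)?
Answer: 165583871/36292240 ≈ 4.5625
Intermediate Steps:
y(W) = 17 + 2*W² (y(W) = (W² + W²) + 17 = 2*W² + 17 = 17 + 2*W²)
-17748/(-8384) + 42346/y(-93) = -17748/(-8384) + 42346/(17 + 2*(-93)²) = -17748*(-1/8384) + 42346/(17 + 2*8649) = 4437/2096 + 42346/(17 + 17298) = 4437/2096 + 42346/17315 = 165583871/36292240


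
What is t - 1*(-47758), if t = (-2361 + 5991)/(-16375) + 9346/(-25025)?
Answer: 156561906398/3278275 ≈ 47757.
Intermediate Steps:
t = -1951052/3278275 (t = 3630*(-1/16375) + 9346*(-1/25025) = -726/3275 - 9346/25025 = -1951052/3278275 ≈ -0.59515)
t - 1*(-47758) = -1951052/3278275 - 1*(-47758) = -1951052/3278275 + 47758 = 156561906398/3278275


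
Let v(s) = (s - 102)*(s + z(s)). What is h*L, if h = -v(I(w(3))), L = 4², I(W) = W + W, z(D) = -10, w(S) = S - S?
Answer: -16320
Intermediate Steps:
w(S) = 0
I(W) = 2*W
v(s) = (-102 + s)*(-10 + s) (v(s) = (s - 102)*(s - 10) = (-102 + s)*(-10 + s))
L = 16
h = -1020 (h = -(1020 + (2*0)² - 224*0) = -(1020 + 0² - 112*0) = -(1020 + 0 + 0) = -1*1020 = -1020)
h*L = -1020*16 = -16320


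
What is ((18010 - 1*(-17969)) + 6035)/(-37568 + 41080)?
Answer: 21007/1756 ≈ 11.963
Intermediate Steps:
((18010 - 1*(-17969)) + 6035)/(-37568 + 41080) = ((18010 + 17969) + 6035)/3512 = (35979 + 6035)*(1/3512) = 42014*(1/3512) = 21007/1756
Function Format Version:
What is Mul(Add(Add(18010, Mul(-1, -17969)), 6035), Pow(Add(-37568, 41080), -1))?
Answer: Rational(21007, 1756) ≈ 11.963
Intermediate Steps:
Mul(Add(Add(18010, Mul(-1, -17969)), 6035), Pow(Add(-37568, 41080), -1)) = Mul(Add(Add(18010, 17969), 6035), Pow(3512, -1)) = Mul(Add(35979, 6035), Rational(1, 3512)) = Mul(42014, Rational(1, 3512)) = Rational(21007, 1756)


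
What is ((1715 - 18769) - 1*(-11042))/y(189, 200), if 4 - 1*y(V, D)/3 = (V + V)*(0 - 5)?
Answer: -1002/947 ≈ -1.0581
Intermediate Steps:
y(V, D) = 12 + 30*V (y(V, D) = 12 - 3*(V + V)*(0 - 5) = 12 - 3*2*V*(-5) = 12 - (-30)*V = 12 + 30*V)
((1715 - 18769) - 1*(-11042))/y(189, 200) = ((1715 - 18769) - 1*(-11042))/(12 + 30*189) = (-17054 + 11042)/(12 + 5670) = -6012/5682 = -6012*1/5682 = -1002/947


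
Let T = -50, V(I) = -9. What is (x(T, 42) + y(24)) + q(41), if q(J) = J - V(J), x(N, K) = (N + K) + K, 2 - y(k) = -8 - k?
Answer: 118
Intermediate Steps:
y(k) = 10 + k (y(k) = 2 - (-8 - k) = 2 + (8 + k) = 10 + k)
x(N, K) = N + 2*K (x(N, K) = (K + N) + K = N + 2*K)
q(J) = 9 + J (q(J) = J - 1*(-9) = J + 9 = 9 + J)
(x(T, 42) + y(24)) + q(41) = ((-50 + 2*42) + (10 + 24)) + (9 + 41) = ((-50 + 84) + 34) + 50 = (34 + 34) + 50 = 68 + 50 = 118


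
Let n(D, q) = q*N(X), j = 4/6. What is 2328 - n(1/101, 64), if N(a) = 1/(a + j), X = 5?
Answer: 39384/17 ≈ 2316.7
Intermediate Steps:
j = 2/3 (j = 4*(1/6) = 2/3 ≈ 0.66667)
N(a) = 1/(2/3 + a) (N(a) = 1/(a + 2/3) = 1/(2/3 + a))
n(D, q) = 3*q/17 (n(D, q) = q*(3/(2 + 3*5)) = q*(3/(2 + 15)) = q*(3/17) = 3*q/17)
2328 - n(1/101, 64) = 2328 - 3*64/17 = 2328 - 1*192/17 = 2328 - 192/17 = 39384/17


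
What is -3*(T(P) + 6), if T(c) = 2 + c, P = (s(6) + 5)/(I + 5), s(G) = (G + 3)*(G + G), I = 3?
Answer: -531/8 ≈ -66.375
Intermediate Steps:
s(G) = 2*G*(3 + G) (s(G) = (3 + G)*(2*G) = 2*G*(3 + G))
P = 113/8 (P = (2*6*(3 + 6) + 5)/(3 + 5) = (2*6*9 + 5)/8 = (108 + 5)*(1/8) = 113*(1/8) = 113/8 ≈ 14.125)
-3*(T(P) + 6) = -3*((2 + 113/8) + 6) = -3*(129/8 + 6) = -3*177/8 = -531/8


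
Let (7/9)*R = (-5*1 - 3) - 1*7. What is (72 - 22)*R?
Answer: -6750/7 ≈ -964.29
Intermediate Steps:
R = -135/7 (R = 9*((-5*1 - 3) - 1*7)/7 = 9*((-5 - 3) - 7)/7 = 9*(-8 - 7)/7 = (9/7)*(-15) = -135/7 ≈ -19.286)
(72 - 22)*R = (72 - 22)*(-135/7) = 50*(-135/7) = -6750/7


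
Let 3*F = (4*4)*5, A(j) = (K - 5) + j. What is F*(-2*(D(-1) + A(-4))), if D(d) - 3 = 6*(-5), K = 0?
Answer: 1920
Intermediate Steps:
A(j) = -5 + j (A(j) = (0 - 5) + j = -5 + j)
D(d) = -27 (D(d) = 3 + 6*(-5) = 3 - 30 = -27)
F = 80/3 (F = ((4*4)*5)/3 = (16*5)/3 = (⅓)*80 = 80/3 ≈ 26.667)
F*(-2*(D(-1) + A(-4))) = 80*(-2*(-27 + (-5 - 4)))/3 = 80*(-2*(-27 - 9))/3 = 80*(-2*(-36))/3 = (80/3)*72 = 1920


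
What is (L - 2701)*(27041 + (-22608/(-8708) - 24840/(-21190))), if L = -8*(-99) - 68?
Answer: -246648979598703/4613063 ≈ -5.3468e+7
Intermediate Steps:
L = 724 (L = 792 - 68 = 724)
(L - 2701)*(27041 + (-22608/(-8708) - 24840/(-21190))) = (724 - 2701)*(27041 + (-22608/(-8708) - 24840/(-21190))) = -1977*(27041 + (-22608*(-1/8708) - 24840*(-1/21190))) = -1977*(27041 + (5652/2177 + 2484/2119)) = -1977*(27041 + 17384256/4613063) = -1977*124759220839/4613063 = -246648979598703/4613063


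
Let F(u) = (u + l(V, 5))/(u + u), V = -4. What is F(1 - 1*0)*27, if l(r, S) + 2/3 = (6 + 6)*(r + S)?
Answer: 333/2 ≈ 166.50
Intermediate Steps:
l(r, S) = -⅔ + 12*S + 12*r (l(r, S) = -⅔ + (6 + 6)*(r + S) = -⅔ + 12*(S + r) = -⅔ + (12*S + 12*r) = -⅔ + 12*S + 12*r)
F(u) = (34/3 + u)/(2*u) (F(u) = (u + (-⅔ + 12*5 + 12*(-4)))/(u + u) = (u + (-⅔ + 60 - 48))/((2*u)) = (u + 34/3)*(1/(2*u)) = (34/3 + u)*(1/(2*u)) = (34/3 + u)/(2*u))
F(1 - 1*0)*27 = ((34 + 3*(1 - 1*0))/(6*(1 - 1*0)))*27 = ((34 + 3*(1 + 0))/(6*(1 + 0)))*27 = ((⅙)*(34 + 3*1)/1)*27 = ((⅙)*1*(34 + 3))*27 = ((⅙)*1*37)*27 = (37/6)*27 = 333/2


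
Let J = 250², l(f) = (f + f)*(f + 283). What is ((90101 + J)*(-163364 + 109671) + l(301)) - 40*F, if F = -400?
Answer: -8193237925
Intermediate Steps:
l(f) = 2*f*(283 + f) (l(f) = (2*f)*(283 + f) = 2*f*(283 + f))
J = 62500
((90101 + J)*(-163364 + 109671) + l(301)) - 40*F = ((90101 + 62500)*(-163364 + 109671) + 2*301*(283 + 301)) - 40*(-400) = (152601*(-53693) + 2*301*584) + 16000 = (-8193605493 + 351568) + 16000 = -8193253925 + 16000 = -8193237925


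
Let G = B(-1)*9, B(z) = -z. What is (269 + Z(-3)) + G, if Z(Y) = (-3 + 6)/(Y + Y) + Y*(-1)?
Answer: 561/2 ≈ 280.50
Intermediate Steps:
G = 9 (G = -1*(-1)*9 = 1*9 = 9)
Z(Y) = -Y + 3/(2*Y) (Z(Y) = 3/((2*Y)) - Y = 3*(1/(2*Y)) - Y = 3/(2*Y) - Y = -Y + 3/(2*Y))
(269 + Z(-3)) + G = (269 + (-1*(-3) + (3/2)/(-3))) + 9 = (269 + (3 + (3/2)*(-⅓))) + 9 = (269 + (3 - ½)) + 9 = (269 + 5/2) + 9 = 543/2 + 9 = 561/2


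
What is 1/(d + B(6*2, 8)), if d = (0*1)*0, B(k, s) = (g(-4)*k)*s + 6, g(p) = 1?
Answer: 1/102 ≈ 0.0098039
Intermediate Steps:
B(k, s) = 6 + k*s (B(k, s) = (1*k)*s + 6 = k*s + 6 = 6 + k*s)
d = 0 (d = 0*0 = 0)
1/(d + B(6*2, 8)) = 1/(0 + (6 + (6*2)*8)) = 1/(0 + (6 + 12*8)) = 1/(0 + (6 + 96)) = 1/(0 + 102) = 1/102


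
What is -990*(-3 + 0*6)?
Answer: 2970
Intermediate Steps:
-990*(-3 + 0*6) = -990*(-3 + 0) = -990*(-3) = -198*(-15) = 2970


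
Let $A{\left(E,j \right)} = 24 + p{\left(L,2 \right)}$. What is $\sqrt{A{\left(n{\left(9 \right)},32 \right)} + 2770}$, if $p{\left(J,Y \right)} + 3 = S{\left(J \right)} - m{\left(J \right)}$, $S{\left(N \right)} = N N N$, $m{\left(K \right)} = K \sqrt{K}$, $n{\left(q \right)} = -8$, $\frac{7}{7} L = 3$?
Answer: $\sqrt{2818 - 3 \sqrt{3}} \approx 53.036$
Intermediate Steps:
$L = 3$
$m{\left(K \right)} = K^{\frac{3}{2}}$
$S{\left(N \right)} = N^{3}$ ($S{\left(N \right)} = N^{2} N = N^{3}$)
$p{\left(J,Y \right)} = -3 + J^{3} - J^{\frac{3}{2}}$ ($p{\left(J,Y \right)} = -3 - \left(J^{\frac{3}{2}} - J^{3}\right) = -3 + J^{3} - J^{\frac{3}{2}}$)
$A{\left(E,j \right)} = 48 - 3 \sqrt{3}$ ($A{\left(E,j \right)} = 24 - \left(3 - 27 + 3^{\frac{3}{2}}\right) = 24 - \left(-24 + 3 \sqrt{3}\right) = 24 + \left(24 - 3 \sqrt{3}\right) = 48 - 3 \sqrt{3}$)
$\sqrt{A{\left(n{\left(9 \right)},32 \right)} + 2770} = \sqrt{\left(48 - 3 \sqrt{3}\right) + 2770} = \sqrt{2818 - 3 \sqrt{3}}$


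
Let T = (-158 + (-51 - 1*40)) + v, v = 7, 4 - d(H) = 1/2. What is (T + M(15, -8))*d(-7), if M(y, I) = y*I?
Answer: -1267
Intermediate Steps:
d(H) = 7/2 (d(H) = 4 - 1/2 = 4 - 1*½ = 4 - ½ = 7/2)
M(y, I) = I*y
T = -242 (T = (-158 + (-51 - 1*40)) + 7 = (-158 + (-51 - 40)) + 7 = (-158 - 91) + 7 = -249 + 7 = -242)
(T + M(15, -8))*d(-7) = (-242 - 8*15)*(7/2) = (-242 - 120)*(7/2) = -362*7/2 = -1267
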